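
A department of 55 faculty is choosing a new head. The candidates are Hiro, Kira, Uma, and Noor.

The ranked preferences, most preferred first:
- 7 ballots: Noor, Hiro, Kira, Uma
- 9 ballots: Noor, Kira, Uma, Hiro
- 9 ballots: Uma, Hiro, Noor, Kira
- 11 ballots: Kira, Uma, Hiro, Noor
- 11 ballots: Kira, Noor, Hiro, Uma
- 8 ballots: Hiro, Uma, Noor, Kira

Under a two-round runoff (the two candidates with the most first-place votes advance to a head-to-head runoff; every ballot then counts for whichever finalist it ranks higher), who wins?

Round 1 first-place votes: Hiro 8, Kira 22, Uma 9, Noor 16. Kira and Noor advance.
Runoff: Kira is ranked above Noor on 22 ballots, Noor above Kira on 33.

Noor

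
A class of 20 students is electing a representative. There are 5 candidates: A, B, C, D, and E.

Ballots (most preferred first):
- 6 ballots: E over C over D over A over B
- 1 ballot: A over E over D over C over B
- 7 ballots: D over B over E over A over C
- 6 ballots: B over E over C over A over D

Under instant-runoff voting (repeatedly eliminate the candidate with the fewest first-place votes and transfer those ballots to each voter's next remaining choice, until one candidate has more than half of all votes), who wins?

E

Round 1: A 1, B 6, C 0, D 7, E 6. C eliminated.
Round 2: A 1, B 6, D 7, E 6. A eliminated.
Round 3: B 6, D 7, E 7. B eliminated.
Round 4: D 7, E 13. E has a majority (≥11).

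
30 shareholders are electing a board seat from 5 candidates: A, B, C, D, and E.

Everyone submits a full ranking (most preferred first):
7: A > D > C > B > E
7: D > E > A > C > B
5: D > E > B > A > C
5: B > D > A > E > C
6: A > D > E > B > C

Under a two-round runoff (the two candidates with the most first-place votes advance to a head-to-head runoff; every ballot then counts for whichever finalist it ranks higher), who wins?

D

Round 1 first-place votes: A 13, B 5, C 0, D 12, E 0. A and D advance.
Runoff: A is ranked above D on 13 ballots, D above A on 17.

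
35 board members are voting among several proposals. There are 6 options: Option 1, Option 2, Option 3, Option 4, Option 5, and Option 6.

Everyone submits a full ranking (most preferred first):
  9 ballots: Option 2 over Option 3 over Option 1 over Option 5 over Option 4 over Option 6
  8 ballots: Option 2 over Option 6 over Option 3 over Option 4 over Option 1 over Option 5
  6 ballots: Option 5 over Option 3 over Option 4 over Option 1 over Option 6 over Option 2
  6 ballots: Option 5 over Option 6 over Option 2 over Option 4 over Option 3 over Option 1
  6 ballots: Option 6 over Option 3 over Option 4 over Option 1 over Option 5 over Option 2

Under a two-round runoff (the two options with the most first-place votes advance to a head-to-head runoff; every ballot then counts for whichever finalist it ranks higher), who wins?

Round 1 first-place votes: Option 1 0, Option 2 17, Option 3 0, Option 4 0, Option 5 12, Option 6 6. Option 2 and Option 5 advance.
Runoff: Option 2 is ranked above Option 5 on 17 ballots, Option 5 above Option 2 on 18.

Option 5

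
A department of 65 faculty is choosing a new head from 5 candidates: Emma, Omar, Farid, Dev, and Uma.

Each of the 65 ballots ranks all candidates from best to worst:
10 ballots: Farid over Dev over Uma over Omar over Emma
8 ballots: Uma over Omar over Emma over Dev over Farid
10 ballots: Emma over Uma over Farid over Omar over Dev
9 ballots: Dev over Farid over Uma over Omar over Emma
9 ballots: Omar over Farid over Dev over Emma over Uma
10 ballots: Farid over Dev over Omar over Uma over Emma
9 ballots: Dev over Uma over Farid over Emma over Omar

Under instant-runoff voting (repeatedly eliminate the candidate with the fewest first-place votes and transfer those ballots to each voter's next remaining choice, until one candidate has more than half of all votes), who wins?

Farid

Round 1: Emma 10, Omar 9, Farid 20, Dev 18, Uma 8. Uma eliminated.
Round 2: Emma 10, Omar 17, Farid 20, Dev 18. Emma eliminated.
Round 3: Omar 17, Farid 30, Dev 18. Omar eliminated.
Round 4: Farid 39, Dev 26. Farid has a majority (≥33).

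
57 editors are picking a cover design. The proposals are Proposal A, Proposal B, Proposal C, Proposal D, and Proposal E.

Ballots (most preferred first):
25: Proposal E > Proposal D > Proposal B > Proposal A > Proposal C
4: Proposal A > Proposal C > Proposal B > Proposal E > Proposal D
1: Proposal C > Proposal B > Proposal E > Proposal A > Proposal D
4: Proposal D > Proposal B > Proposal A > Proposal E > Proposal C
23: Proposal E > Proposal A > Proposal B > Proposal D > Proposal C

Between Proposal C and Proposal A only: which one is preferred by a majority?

Proposal C is ranked above Proposal A on 1 ballots; Proposal A above Proposal C on 56.

Proposal A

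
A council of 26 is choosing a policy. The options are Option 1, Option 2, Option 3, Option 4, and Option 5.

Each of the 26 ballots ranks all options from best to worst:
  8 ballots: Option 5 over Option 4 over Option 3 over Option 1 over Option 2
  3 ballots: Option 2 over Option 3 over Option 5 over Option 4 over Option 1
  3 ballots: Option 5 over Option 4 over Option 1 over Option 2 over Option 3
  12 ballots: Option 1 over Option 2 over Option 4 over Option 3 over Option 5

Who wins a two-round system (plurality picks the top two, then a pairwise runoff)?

Option 5

Round 1 first-place votes: Option 1 12, Option 2 3, Option 3 0, Option 4 0, Option 5 11. Option 1 and Option 5 advance.
Runoff: Option 1 is ranked above Option 5 on 12 ballots, Option 5 above Option 1 on 14.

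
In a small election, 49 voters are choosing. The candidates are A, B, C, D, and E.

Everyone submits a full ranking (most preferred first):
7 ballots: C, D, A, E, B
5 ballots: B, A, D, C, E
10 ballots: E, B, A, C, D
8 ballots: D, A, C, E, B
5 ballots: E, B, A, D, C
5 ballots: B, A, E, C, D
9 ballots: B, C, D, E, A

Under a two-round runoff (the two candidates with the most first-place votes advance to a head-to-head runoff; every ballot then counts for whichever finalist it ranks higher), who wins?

E

Round 1 first-place votes: A 0, B 19, C 7, D 8, E 15. B and E advance.
Runoff: B is ranked above E on 19 ballots, E above B on 30.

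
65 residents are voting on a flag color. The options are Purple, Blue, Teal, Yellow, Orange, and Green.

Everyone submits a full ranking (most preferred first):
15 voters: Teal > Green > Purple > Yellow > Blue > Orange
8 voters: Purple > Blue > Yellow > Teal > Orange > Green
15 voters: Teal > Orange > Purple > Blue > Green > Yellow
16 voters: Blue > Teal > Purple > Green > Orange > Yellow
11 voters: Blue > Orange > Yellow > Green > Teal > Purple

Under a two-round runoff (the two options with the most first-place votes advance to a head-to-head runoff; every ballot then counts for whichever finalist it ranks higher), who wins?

Blue

Round 1 first-place votes: Purple 8, Blue 27, Teal 30, Yellow 0, Orange 0, Green 0. Teal and Blue advance.
Runoff: Teal is ranked above Blue on 30 ballots, Blue above Teal on 35.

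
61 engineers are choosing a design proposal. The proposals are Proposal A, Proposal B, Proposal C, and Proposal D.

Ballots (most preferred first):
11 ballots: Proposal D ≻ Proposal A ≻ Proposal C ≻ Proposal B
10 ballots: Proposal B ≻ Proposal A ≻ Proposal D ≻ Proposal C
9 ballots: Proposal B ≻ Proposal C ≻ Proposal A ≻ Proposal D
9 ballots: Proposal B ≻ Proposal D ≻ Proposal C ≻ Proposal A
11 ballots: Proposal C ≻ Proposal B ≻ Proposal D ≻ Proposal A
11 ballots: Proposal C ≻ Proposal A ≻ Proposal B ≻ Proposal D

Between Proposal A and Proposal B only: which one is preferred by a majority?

Proposal A is ranked above Proposal B on 22 ballots; Proposal B above Proposal A on 39.

Proposal B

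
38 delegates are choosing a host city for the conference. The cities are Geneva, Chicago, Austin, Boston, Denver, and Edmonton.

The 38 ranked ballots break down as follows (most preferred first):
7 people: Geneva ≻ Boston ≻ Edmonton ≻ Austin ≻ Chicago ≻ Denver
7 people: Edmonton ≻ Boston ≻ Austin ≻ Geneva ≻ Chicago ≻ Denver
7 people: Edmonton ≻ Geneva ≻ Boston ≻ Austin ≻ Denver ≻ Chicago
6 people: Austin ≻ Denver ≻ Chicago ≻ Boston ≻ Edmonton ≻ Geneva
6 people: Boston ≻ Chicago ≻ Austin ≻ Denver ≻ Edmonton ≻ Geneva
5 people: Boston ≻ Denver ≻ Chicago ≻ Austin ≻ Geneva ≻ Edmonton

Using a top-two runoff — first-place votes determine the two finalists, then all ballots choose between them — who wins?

Boston

Round 1 first-place votes: Geneva 7, Chicago 0, Austin 6, Boston 11, Denver 0, Edmonton 14. Edmonton and Boston advance.
Runoff: Edmonton is ranked above Boston on 14 ballots, Boston above Edmonton on 24.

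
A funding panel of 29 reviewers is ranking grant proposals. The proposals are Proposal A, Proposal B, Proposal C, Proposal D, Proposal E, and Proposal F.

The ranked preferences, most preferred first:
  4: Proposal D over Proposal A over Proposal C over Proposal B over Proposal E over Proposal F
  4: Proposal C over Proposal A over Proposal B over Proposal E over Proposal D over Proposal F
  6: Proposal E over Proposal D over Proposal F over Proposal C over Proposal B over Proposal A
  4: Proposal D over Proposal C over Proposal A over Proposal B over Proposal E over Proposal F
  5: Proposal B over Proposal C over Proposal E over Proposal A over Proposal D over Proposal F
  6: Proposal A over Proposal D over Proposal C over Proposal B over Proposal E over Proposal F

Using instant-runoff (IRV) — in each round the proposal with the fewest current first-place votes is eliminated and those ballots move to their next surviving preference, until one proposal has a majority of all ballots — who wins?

Round 1: Proposal A 6, Proposal B 5, Proposal C 4, Proposal D 8, Proposal E 6, Proposal F 0. Proposal F eliminated.
Round 2: Proposal A 6, Proposal B 5, Proposal C 4, Proposal D 8, Proposal E 6. Proposal C eliminated.
Round 3: Proposal A 10, Proposal B 5, Proposal D 8, Proposal E 6. Proposal B eliminated.
Round 4: Proposal A 10, Proposal D 8, Proposal E 11. Proposal D eliminated.
Round 5: Proposal A 18, Proposal E 11. Proposal A has a majority (≥15).

Proposal A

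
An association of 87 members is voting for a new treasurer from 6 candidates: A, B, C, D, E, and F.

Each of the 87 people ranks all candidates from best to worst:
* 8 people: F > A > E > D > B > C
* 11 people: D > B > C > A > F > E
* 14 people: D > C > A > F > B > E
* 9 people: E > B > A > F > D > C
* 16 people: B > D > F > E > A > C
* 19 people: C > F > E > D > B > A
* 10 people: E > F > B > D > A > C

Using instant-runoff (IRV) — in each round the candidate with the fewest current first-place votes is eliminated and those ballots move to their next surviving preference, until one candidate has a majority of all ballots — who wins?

Round 1: A 0, B 16, C 19, D 25, E 19, F 8. A eliminated.
Round 2: B 16, C 19, D 25, E 19, F 8. F eliminated.
Round 3: B 16, C 19, D 25, E 27. B eliminated.
Round 4: C 19, D 41, E 27. C eliminated.
Round 5: D 41, E 46. E has a majority (≥44).

E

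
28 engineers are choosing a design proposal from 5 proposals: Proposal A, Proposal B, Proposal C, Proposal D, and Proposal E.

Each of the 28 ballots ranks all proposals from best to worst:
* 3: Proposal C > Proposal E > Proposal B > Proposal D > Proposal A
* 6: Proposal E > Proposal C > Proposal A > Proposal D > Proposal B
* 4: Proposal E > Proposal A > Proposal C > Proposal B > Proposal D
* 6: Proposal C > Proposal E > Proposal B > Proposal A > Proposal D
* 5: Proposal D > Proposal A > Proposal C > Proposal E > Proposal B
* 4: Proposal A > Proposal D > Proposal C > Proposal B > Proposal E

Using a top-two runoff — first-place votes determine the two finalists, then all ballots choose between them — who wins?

Proposal C

Round 1 first-place votes: Proposal A 4, Proposal B 0, Proposal C 9, Proposal D 5, Proposal E 10. Proposal E and Proposal C advance.
Runoff: Proposal E is ranked above Proposal C on 10 ballots, Proposal C above Proposal E on 18.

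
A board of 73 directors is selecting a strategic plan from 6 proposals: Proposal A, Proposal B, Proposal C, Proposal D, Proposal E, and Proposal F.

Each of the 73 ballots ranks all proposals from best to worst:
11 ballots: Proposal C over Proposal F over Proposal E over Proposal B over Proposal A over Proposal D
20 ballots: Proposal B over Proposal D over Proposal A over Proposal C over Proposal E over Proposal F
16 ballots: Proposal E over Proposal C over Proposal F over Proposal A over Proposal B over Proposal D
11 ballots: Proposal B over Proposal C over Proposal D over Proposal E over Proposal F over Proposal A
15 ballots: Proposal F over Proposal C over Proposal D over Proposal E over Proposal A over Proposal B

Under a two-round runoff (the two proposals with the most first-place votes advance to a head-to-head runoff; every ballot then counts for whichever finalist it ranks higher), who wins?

Round 1 first-place votes: Proposal A 0, Proposal B 31, Proposal C 11, Proposal D 0, Proposal E 16, Proposal F 15. Proposal B and Proposal E advance.
Runoff: Proposal B is ranked above Proposal E on 31 ballots, Proposal E above Proposal B on 42.

Proposal E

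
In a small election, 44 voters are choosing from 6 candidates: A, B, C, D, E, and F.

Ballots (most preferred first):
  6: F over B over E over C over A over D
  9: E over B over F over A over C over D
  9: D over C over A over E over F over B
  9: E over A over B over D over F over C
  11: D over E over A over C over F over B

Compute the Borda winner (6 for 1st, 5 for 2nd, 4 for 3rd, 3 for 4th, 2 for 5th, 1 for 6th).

A: 6×2 + 9×3 + 9×4 + 9×5 + 11×4 = 164
B: 6×5 + 9×5 + 9×1 + 9×4 + 11×1 = 131
C: 6×3 + 9×2 + 9×5 + 9×1 + 11×3 = 123
D: 6×1 + 9×1 + 9×6 + 9×3 + 11×6 = 162
E: 6×4 + 9×6 + 9×3 + 9×6 + 11×5 = 214
F: 6×6 + 9×4 + 9×2 + 9×2 + 11×2 = 130

E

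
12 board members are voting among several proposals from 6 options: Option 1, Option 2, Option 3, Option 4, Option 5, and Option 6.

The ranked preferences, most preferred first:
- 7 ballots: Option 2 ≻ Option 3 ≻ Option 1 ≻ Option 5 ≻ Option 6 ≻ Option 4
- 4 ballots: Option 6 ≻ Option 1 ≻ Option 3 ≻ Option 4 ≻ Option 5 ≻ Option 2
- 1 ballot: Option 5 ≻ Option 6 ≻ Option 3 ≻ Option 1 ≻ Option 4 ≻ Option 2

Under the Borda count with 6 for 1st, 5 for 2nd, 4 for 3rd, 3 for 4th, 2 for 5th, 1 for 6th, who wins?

Option 1: 7×4 + 4×5 + 1×3 = 51
Option 2: 7×6 + 4×1 + 1×1 = 47
Option 3: 7×5 + 4×4 + 1×4 = 55
Option 4: 7×1 + 4×3 + 1×2 = 21
Option 5: 7×3 + 4×2 + 1×6 = 35
Option 6: 7×2 + 4×6 + 1×5 = 43

Option 3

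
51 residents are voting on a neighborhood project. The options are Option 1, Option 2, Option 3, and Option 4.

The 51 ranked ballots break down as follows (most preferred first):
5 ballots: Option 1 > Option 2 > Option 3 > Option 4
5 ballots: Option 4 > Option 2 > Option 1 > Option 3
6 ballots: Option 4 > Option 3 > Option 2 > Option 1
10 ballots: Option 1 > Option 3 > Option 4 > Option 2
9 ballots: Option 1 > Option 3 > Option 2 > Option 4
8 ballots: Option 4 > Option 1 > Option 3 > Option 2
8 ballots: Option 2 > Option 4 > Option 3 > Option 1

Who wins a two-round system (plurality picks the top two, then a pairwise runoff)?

Option 4

Round 1 first-place votes: Option 1 24, Option 2 8, Option 3 0, Option 4 19. Option 1 and Option 4 advance.
Runoff: Option 1 is ranked above Option 4 on 24 ballots, Option 4 above Option 1 on 27.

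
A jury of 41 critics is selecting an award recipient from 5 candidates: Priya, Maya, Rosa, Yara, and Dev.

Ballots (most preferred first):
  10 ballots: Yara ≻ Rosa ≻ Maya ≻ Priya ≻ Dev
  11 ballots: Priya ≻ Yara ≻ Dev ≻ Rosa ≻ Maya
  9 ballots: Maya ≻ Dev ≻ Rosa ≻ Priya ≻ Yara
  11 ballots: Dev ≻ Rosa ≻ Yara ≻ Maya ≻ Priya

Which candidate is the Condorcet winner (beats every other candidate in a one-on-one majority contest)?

Yara vs Priya: 21–20
Yara vs Maya: 32–9
Yara vs Rosa: 21–20
Yara vs Dev: 21–20
Yara beats every other candidate.

Yara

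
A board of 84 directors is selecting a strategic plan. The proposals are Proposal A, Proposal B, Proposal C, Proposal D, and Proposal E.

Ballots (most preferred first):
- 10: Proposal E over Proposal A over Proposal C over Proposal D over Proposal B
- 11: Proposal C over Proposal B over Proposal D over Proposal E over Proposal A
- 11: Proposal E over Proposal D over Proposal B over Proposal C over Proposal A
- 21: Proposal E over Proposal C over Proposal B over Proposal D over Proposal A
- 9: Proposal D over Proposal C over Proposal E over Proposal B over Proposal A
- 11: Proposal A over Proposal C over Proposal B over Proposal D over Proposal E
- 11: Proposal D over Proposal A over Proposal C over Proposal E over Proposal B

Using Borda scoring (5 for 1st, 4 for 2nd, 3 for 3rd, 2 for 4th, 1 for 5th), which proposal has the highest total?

Proposal A: 10×4 + 11×1 + 11×1 + 21×1 + 9×1 + 11×5 + 11×4 = 191
Proposal B: 10×1 + 11×4 + 11×3 + 21×3 + 9×2 + 11×3 + 11×1 = 212
Proposal C: 10×3 + 11×5 + 11×2 + 21×4 + 9×4 + 11×4 + 11×3 = 304
Proposal D: 10×2 + 11×3 + 11×4 + 21×2 + 9×5 + 11×2 + 11×5 = 261
Proposal E: 10×5 + 11×2 + 11×5 + 21×5 + 9×3 + 11×1 + 11×2 = 292

Proposal C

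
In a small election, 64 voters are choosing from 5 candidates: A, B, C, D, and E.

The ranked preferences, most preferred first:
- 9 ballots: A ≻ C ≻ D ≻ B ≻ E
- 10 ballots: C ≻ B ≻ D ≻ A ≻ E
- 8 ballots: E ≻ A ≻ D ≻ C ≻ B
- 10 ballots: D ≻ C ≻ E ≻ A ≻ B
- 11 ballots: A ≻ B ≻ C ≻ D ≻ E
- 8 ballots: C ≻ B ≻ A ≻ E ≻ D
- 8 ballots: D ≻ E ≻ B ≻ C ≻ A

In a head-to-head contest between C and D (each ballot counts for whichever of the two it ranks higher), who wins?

C

C is ranked above D on 38 ballots; D above C on 26.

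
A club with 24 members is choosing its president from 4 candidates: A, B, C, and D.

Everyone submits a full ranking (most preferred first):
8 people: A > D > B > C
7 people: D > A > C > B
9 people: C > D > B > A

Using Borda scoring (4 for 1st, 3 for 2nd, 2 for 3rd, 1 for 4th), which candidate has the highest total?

A: 8×4 + 7×3 + 9×1 = 62
B: 8×2 + 7×1 + 9×2 = 41
C: 8×1 + 7×2 + 9×4 = 58
D: 8×3 + 7×4 + 9×3 = 79

D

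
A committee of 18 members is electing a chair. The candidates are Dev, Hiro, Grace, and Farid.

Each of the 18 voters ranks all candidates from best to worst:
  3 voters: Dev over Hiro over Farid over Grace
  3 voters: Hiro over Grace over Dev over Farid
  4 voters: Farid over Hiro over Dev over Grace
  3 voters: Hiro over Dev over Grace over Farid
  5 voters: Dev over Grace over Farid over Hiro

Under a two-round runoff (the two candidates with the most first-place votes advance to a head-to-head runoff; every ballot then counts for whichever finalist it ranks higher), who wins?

Hiro

Round 1 first-place votes: Dev 8, Hiro 6, Grace 0, Farid 4. Dev and Hiro advance.
Runoff: Dev is ranked above Hiro on 8 ballots, Hiro above Dev on 10.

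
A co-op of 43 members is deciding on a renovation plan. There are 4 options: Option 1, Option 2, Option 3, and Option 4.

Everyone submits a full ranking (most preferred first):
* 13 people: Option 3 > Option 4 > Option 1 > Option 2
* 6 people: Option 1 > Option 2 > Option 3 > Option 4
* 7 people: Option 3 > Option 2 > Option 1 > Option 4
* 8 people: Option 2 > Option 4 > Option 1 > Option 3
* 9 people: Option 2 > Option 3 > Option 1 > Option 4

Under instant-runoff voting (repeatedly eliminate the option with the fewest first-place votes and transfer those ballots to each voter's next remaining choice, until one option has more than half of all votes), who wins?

Option 2

Round 1: Option 1 6, Option 2 17, Option 3 20, Option 4 0. Option 4 eliminated.
Round 2: Option 1 6, Option 2 17, Option 3 20. Option 1 eliminated.
Round 3: Option 2 23, Option 3 20. Option 2 has a majority (≥22).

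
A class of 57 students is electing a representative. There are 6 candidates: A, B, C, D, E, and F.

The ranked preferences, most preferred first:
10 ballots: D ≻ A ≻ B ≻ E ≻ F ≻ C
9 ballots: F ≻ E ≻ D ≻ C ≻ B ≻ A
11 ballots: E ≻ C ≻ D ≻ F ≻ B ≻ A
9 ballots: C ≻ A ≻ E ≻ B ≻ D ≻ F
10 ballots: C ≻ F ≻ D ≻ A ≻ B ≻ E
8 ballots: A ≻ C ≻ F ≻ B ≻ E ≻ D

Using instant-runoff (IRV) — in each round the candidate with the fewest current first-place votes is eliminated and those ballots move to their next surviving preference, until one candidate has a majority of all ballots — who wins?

E

Round 1: A 8, B 0, C 19, D 10, E 11, F 9. B eliminated.
Round 2: A 8, C 19, D 10, E 11, F 9. A eliminated.
Round 3: C 27, D 10, E 11, F 9. F eliminated.
Round 4: C 27, D 10, E 20. D eliminated.
Round 5: C 27, E 30. E has a majority (≥29).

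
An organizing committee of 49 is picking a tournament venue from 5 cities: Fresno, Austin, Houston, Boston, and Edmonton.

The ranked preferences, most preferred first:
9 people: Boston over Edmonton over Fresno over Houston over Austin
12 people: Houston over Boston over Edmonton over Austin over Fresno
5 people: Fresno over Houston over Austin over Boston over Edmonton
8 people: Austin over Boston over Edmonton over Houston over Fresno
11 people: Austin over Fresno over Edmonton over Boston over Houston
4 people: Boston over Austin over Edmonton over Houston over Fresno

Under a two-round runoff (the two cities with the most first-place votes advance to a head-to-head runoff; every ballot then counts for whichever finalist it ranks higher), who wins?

Round 1 first-place votes: Fresno 5, Austin 19, Houston 12, Boston 13, Edmonton 0. Austin and Boston advance.
Runoff: Austin is ranked above Boston on 24 ballots, Boston above Austin on 25.

Boston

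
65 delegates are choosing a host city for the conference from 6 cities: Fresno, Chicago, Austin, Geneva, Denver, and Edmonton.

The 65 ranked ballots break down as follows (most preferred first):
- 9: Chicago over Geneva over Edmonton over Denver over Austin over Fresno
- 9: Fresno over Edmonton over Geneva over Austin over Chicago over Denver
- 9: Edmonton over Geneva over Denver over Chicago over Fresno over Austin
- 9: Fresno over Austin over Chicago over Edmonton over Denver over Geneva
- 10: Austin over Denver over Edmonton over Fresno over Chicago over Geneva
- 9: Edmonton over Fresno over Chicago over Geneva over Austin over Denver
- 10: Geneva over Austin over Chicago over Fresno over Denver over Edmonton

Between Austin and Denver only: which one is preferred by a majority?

Austin

Austin is ranked above Denver on 47 ballots; Denver above Austin on 18.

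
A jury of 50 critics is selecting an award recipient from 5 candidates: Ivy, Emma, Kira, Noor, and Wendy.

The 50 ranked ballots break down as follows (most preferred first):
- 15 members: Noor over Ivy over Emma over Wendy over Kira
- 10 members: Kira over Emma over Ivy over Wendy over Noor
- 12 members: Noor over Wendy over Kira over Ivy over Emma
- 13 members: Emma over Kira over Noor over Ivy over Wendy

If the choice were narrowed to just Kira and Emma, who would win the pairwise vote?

Emma

Kira is ranked above Emma on 22 ballots; Emma above Kira on 28.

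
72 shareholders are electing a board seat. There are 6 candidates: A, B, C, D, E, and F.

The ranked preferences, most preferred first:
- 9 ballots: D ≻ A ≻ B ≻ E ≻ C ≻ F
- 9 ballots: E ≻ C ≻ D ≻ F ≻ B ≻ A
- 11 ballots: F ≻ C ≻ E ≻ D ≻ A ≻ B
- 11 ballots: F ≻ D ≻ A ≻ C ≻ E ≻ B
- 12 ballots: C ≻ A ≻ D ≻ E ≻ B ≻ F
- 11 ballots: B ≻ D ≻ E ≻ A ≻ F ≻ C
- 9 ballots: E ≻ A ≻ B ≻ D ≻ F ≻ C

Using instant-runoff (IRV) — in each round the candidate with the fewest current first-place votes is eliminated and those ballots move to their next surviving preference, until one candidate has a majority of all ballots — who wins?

E

Round 1: A 0, B 11, C 12, D 9, E 18, F 22. A eliminated.
Round 2: B 11, C 12, D 9, E 18, F 22. D eliminated.
Round 3: B 20, C 12, E 18, F 22. C eliminated.
Round 4: B 20, E 30, F 22. B eliminated.
Round 5: E 50, F 22. E has a majority (≥37).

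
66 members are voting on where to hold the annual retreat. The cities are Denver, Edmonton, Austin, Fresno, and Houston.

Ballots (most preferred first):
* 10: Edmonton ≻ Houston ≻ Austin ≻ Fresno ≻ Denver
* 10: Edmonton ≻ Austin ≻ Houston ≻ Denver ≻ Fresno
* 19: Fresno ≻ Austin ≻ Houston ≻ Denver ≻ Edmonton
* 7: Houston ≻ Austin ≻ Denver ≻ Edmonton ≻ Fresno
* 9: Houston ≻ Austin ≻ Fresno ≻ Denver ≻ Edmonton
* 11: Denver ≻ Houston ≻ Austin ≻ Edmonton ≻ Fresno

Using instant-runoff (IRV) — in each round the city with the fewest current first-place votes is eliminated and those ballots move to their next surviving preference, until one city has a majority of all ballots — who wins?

Round 1: Denver 11, Edmonton 20, Austin 0, Fresno 19, Houston 16. Austin eliminated.
Round 2: Denver 11, Edmonton 20, Fresno 19, Houston 16. Denver eliminated.
Round 3: Edmonton 20, Fresno 19, Houston 27. Fresno eliminated.
Round 4: Edmonton 20, Houston 46. Houston has a majority (≥34).

Houston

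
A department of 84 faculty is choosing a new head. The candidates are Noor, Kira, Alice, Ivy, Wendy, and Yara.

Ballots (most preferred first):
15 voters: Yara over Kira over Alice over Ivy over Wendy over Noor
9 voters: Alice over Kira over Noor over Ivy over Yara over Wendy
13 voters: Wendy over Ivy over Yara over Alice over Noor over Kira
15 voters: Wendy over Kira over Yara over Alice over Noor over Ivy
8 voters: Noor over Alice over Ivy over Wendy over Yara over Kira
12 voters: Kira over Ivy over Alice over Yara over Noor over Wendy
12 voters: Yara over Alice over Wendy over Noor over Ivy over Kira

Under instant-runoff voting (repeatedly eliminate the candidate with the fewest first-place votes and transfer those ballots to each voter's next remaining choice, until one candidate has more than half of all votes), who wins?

Alice

Round 1: Noor 8, Kira 12, Alice 9, Ivy 0, Wendy 28, Yara 27. Ivy eliminated.
Round 2: Noor 8, Kira 12, Alice 9, Wendy 28, Yara 27. Noor eliminated.
Round 3: Kira 12, Alice 17, Wendy 28, Yara 27. Kira eliminated.
Round 4: Alice 29, Wendy 28, Yara 27. Yara eliminated.
Round 5: Alice 56, Wendy 28. Alice has a majority (≥43).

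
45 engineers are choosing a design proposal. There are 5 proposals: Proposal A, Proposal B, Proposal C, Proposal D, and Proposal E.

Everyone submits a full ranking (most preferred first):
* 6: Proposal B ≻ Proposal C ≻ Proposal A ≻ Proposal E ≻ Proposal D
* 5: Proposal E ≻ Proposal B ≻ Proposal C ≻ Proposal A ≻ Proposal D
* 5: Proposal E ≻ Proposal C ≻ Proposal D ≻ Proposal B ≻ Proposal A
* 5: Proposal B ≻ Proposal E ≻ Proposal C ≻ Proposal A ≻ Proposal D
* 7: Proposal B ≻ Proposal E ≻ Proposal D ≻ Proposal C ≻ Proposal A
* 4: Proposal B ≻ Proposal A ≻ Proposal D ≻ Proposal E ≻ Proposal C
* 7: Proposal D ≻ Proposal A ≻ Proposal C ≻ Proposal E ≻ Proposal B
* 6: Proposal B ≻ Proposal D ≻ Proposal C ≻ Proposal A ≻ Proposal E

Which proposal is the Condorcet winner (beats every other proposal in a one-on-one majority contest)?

Proposal B vs Proposal A: 38–7
Proposal B vs Proposal C: 33–12
Proposal B vs Proposal D: 33–12
Proposal B vs Proposal E: 28–17
Proposal B beats every other proposal.

Proposal B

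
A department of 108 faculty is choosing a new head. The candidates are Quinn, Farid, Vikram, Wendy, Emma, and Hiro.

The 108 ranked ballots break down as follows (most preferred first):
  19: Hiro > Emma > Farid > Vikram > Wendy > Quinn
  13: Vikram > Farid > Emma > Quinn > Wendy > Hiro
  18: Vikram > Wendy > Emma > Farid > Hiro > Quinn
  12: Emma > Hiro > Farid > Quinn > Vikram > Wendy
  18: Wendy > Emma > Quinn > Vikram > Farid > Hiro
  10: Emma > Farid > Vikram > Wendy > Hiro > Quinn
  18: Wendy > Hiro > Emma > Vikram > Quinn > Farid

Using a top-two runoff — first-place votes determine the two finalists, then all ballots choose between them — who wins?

Round 1 first-place votes: Quinn 0, Farid 0, Vikram 31, Wendy 36, Emma 22, Hiro 19. Wendy and Vikram advance.
Runoff: Wendy is ranked above Vikram on 36 ballots, Vikram above Wendy on 72.

Vikram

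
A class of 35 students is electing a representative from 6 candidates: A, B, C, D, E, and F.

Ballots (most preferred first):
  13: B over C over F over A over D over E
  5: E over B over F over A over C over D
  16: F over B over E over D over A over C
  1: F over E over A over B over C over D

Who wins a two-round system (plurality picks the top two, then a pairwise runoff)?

B

Round 1 first-place votes: A 0, B 13, C 0, D 0, E 5, F 17. F and B advance.
Runoff: F is ranked above B on 17 ballots, B above F on 18.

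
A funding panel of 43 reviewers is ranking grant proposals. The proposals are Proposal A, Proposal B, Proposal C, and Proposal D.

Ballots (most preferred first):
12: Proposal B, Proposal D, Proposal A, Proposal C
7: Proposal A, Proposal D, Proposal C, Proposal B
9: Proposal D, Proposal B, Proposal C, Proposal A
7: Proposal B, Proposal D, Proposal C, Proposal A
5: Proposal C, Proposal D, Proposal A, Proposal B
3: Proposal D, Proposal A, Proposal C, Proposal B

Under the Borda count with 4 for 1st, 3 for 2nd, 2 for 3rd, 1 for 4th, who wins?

Proposal D

Proposal A: 12×2 + 7×4 + 9×1 + 7×1 + 5×2 + 3×3 = 87
Proposal B: 12×4 + 7×1 + 9×3 + 7×4 + 5×1 + 3×1 = 118
Proposal C: 12×1 + 7×2 + 9×2 + 7×2 + 5×4 + 3×2 = 84
Proposal D: 12×3 + 7×3 + 9×4 + 7×3 + 5×3 + 3×4 = 141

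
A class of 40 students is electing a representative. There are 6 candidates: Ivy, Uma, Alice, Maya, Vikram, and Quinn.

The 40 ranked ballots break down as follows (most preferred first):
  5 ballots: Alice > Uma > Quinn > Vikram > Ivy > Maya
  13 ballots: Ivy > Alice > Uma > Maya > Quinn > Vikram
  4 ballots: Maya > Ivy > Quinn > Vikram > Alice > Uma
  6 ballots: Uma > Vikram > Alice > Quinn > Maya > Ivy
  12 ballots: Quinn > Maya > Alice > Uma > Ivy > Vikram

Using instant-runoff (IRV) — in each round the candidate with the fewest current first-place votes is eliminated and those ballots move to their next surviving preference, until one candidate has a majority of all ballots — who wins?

Round 1: Ivy 13, Uma 6, Alice 5, Maya 4, Vikram 0, Quinn 12. Vikram eliminated.
Round 2: Ivy 13, Uma 6, Alice 5, Maya 4, Quinn 12. Maya eliminated.
Round 3: Ivy 17, Uma 6, Alice 5, Quinn 12. Alice eliminated.
Round 4: Ivy 17, Uma 11, Quinn 12. Uma eliminated.
Round 5: Ivy 17, Quinn 23. Quinn has a majority (≥21).

Quinn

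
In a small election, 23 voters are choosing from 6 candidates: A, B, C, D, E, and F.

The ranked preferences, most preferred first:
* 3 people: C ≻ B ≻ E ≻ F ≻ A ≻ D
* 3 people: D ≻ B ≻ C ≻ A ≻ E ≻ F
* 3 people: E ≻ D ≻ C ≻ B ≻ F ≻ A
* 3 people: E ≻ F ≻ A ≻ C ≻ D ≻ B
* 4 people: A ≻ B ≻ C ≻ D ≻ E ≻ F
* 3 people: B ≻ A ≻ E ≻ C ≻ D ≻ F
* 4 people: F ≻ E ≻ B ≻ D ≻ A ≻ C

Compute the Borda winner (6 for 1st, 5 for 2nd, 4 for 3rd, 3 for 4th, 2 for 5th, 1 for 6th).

A: 3×2 + 3×3 + 3×1 + 3×4 + 4×6 + 3×5 + 4×2 = 77
B: 3×5 + 3×5 + 3×3 + 3×1 + 4×5 + 3×6 + 4×4 = 96
C: 3×6 + 3×4 + 3×4 + 3×3 + 4×4 + 3×3 + 4×1 = 80
D: 3×1 + 3×6 + 3×5 + 3×2 + 4×3 + 3×2 + 4×3 = 72
E: 3×4 + 3×2 + 3×6 + 3×6 + 4×2 + 3×4 + 4×5 = 94
F: 3×3 + 3×1 + 3×2 + 3×5 + 4×1 + 3×1 + 4×6 = 64

B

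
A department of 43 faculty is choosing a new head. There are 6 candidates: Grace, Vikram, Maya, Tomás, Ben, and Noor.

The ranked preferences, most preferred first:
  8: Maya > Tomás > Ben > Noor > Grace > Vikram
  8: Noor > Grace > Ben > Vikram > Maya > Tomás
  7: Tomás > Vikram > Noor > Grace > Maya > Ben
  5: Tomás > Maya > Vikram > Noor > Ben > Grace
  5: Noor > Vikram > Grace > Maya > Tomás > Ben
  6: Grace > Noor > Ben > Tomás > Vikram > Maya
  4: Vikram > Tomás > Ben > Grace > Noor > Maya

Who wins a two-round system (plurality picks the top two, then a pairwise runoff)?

Round 1 first-place votes: Grace 6, Vikram 4, Maya 8, Tomás 12, Ben 0, Noor 13. Noor and Tomás advance.
Runoff: Noor is ranked above Tomás on 19 ballots, Tomás above Noor on 24.

Tomás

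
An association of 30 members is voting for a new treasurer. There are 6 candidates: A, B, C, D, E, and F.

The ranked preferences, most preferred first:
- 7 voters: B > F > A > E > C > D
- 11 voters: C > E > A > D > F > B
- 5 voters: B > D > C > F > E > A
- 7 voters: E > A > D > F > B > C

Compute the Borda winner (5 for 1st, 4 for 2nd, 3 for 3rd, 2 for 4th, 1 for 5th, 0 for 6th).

E

A: 7×3 + 11×3 + 5×0 + 7×4 = 82
B: 7×5 + 11×0 + 5×5 + 7×1 = 67
C: 7×1 + 11×5 + 5×3 + 7×0 = 77
D: 7×0 + 11×2 + 5×4 + 7×3 = 63
E: 7×2 + 11×4 + 5×1 + 7×5 = 98
F: 7×4 + 11×1 + 5×2 + 7×2 = 63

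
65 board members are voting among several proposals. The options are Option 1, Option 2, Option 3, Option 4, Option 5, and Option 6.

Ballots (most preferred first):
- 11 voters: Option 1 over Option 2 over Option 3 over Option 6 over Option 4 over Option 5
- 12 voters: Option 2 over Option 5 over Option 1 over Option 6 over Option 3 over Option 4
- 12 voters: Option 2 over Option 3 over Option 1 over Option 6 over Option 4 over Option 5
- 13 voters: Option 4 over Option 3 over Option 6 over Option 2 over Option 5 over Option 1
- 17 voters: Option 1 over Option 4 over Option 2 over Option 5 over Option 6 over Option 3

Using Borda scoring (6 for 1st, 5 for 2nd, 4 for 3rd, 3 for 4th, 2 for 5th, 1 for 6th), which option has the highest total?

Option 2

Option 1: 11×6 + 12×4 + 12×4 + 13×1 + 17×6 = 277
Option 2: 11×5 + 12×6 + 12×6 + 13×3 + 17×4 = 306
Option 3: 11×4 + 12×2 + 12×5 + 13×5 + 17×1 = 210
Option 4: 11×2 + 12×1 + 12×2 + 13×6 + 17×5 = 221
Option 5: 11×1 + 12×5 + 12×1 + 13×2 + 17×3 = 160
Option 6: 11×3 + 12×3 + 12×3 + 13×4 + 17×2 = 191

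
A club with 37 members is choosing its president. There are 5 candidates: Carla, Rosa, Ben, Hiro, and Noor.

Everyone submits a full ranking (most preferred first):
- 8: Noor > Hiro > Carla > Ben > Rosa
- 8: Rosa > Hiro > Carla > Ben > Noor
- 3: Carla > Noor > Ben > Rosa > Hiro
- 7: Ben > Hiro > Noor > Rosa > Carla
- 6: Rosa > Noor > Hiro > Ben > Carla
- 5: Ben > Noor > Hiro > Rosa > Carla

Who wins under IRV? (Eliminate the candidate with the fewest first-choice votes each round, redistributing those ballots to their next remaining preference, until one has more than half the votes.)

Ben

Round 1: Carla 3, Rosa 14, Ben 12, Hiro 0, Noor 8. Hiro eliminated.
Round 2: Carla 3, Rosa 14, Ben 12, Noor 8. Carla eliminated.
Round 3: Rosa 14, Ben 12, Noor 11. Noor eliminated.
Round 4: Rosa 14, Ben 23. Ben has a majority (≥19).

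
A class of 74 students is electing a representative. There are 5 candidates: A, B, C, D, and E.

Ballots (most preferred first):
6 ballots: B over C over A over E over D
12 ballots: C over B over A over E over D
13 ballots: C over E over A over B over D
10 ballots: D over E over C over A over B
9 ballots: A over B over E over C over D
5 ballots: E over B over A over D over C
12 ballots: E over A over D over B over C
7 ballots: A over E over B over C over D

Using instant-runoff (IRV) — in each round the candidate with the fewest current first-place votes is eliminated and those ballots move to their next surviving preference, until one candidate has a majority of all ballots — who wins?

Round 1: A 16, B 6, C 25, D 10, E 17. B eliminated.
Round 2: A 16, C 31, D 10, E 17. D eliminated.
Round 3: A 16, C 31, E 27. A eliminated.
Round 4: C 31, E 43. E has a majority (≥38).

E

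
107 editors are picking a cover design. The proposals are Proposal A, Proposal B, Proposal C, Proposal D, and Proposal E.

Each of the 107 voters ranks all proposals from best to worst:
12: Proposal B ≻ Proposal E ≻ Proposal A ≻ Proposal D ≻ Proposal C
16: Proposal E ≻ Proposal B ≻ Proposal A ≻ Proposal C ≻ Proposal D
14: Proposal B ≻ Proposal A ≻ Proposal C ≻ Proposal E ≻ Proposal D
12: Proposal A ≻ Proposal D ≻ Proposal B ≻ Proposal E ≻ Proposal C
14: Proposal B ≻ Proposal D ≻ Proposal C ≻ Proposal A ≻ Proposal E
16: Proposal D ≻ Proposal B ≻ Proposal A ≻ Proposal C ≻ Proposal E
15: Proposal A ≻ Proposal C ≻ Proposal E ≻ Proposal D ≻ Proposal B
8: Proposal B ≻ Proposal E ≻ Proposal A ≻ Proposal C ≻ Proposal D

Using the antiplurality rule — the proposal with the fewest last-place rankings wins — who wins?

Last-place votes: Proposal A 0, Proposal B 15, Proposal C 24, Proposal D 38, Proposal E 30.

Proposal A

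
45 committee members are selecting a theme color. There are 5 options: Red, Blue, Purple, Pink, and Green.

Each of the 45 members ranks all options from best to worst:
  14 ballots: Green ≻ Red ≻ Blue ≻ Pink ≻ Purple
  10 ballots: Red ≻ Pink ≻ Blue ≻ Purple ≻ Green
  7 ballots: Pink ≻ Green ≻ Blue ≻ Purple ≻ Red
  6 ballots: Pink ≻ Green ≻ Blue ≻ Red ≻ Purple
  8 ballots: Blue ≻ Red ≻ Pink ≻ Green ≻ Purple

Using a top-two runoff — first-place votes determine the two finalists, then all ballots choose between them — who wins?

Round 1 first-place votes: Red 10, Blue 8, Purple 0, Pink 13, Green 14. Green and Pink advance.
Runoff: Green is ranked above Pink on 14 ballots, Pink above Green on 31.

Pink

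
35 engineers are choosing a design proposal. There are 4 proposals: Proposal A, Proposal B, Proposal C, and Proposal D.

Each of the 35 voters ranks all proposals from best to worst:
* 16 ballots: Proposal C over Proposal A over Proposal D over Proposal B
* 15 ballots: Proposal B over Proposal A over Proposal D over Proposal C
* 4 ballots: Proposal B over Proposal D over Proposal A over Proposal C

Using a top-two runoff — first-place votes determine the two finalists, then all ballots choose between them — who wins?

Proposal B

Round 1 first-place votes: Proposal A 0, Proposal B 19, Proposal C 16, Proposal D 0. Proposal B and Proposal C advance.
Runoff: Proposal B is ranked above Proposal C on 19 ballots, Proposal C above Proposal B on 16.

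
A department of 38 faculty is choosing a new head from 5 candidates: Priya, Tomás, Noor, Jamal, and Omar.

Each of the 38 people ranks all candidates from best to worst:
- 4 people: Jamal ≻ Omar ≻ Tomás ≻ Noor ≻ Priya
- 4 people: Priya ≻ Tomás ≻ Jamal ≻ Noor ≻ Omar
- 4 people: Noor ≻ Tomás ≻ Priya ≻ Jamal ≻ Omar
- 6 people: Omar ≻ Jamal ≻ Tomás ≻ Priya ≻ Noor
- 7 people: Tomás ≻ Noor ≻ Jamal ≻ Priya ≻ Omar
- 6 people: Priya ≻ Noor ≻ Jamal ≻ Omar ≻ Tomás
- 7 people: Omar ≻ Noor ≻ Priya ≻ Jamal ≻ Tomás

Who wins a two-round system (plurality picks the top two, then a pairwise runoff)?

Priya

Round 1 first-place votes: Priya 10, Tomás 7, Noor 4, Jamal 4, Omar 13. Omar and Priya advance.
Runoff: Omar is ranked above Priya on 17 ballots, Priya above Omar on 21.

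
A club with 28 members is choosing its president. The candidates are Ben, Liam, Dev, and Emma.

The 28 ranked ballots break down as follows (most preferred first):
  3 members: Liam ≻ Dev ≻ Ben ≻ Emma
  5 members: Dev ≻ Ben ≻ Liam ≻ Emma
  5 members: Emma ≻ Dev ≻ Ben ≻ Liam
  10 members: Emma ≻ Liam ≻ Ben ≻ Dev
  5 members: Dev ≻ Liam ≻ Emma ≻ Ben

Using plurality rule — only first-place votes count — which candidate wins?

Emma

First-place votes: Ben 0, Liam 3, Dev 10, Emma 15.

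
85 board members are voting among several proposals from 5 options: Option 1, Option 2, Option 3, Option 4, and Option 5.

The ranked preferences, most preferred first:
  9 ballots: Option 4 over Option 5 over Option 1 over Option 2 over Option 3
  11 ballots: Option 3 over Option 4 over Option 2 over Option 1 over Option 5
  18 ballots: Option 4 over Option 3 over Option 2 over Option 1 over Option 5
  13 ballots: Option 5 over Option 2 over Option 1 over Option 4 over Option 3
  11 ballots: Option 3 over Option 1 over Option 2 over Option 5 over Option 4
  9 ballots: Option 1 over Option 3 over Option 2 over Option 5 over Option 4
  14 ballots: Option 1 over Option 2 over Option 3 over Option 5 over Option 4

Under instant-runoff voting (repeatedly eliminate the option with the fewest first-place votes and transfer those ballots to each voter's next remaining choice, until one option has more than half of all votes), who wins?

Option 1

Round 1: Option 1 23, Option 2 0, Option 3 22, Option 4 27, Option 5 13. Option 2 eliminated.
Round 2: Option 1 23, Option 3 22, Option 4 27, Option 5 13. Option 5 eliminated.
Round 3: Option 1 36, Option 3 22, Option 4 27. Option 3 eliminated.
Round 4: Option 1 47, Option 4 38. Option 1 has a majority (≥43).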